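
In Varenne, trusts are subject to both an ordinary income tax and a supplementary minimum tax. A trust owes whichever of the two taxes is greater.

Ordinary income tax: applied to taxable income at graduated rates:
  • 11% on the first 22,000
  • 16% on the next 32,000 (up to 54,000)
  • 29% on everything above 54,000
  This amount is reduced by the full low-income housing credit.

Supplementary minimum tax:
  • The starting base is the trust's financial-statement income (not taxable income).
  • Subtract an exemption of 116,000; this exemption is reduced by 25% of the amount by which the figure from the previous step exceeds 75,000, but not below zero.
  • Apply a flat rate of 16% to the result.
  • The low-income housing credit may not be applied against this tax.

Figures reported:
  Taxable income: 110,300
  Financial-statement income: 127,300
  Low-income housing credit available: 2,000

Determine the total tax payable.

Supplementary minimum tax:
  Base (financial-statement income): 127,300
  Exemption: 116,000 − 25% × (127,300 − 75,000) = 116,000 − 13,075 = 102,925
  Base: 127,300 − 102,925 = 24,375
  24,375 × 16% = 3,900

Ordinary income tax:
  22,000 × 11% = 2,420
  32,000 × 16% = 5,120
  56,300 × 29% = 16,327
  → 23,867
  Less low-income housing credit 2,000 → 21,867

21,867 > 3,900, so the ordinary income tax governs.

21,867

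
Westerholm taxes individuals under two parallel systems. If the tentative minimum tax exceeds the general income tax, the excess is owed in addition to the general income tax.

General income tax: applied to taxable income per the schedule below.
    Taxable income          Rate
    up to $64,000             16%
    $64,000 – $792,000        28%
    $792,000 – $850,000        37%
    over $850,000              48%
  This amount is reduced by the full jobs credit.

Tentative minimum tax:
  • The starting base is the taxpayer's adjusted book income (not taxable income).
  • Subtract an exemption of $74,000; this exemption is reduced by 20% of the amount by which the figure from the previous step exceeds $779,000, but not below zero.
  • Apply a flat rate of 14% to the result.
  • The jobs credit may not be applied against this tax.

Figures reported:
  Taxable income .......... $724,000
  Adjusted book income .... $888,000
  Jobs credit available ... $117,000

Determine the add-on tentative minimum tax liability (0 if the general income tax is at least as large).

General income tax:
  $64,000 × 16% = $10,240
  $660,000 × 28% = $184,800
  → $195,040
  Less jobs credit $117,000 → $78,040

Tentative minimum tax:
  Base (adjusted book income): $888,000
  Exemption: $74,000 − 20% × ($888,000 − $779,000) = $74,000 − $21,800 = $52,200
  Base: $888,000 − $52,200 = $835,800
  $835,800 × 14% = $117,012

Excess of tentative minimum tax over general income tax: $117,012 − $78,040 = $38,972.

$38,972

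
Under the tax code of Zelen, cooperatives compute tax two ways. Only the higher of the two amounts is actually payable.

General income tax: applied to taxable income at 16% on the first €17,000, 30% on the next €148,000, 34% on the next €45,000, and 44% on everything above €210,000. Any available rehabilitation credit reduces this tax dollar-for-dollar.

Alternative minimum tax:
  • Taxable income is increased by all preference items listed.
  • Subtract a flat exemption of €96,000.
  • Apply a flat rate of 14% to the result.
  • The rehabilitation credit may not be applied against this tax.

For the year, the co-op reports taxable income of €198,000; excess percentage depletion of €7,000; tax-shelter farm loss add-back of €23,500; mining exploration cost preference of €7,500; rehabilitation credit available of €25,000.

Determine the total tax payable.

€33,340

Alternative minimum tax:
  Adjusted income: €198,000 + €7,000 + €23,500 + €7,500 = €236,000
  Less exemption €96,000 → base €140,000
  €140,000 × 14% = €19,600

General income tax:
  €17,000 × 16% = €2,720
  €148,000 × 30% = €44,400
  €33,000 × 34% = €11,220
  → €58,340
  Less rehabilitation credit €25,000 → €33,340

€33,340 > €19,600, so the general income tax governs.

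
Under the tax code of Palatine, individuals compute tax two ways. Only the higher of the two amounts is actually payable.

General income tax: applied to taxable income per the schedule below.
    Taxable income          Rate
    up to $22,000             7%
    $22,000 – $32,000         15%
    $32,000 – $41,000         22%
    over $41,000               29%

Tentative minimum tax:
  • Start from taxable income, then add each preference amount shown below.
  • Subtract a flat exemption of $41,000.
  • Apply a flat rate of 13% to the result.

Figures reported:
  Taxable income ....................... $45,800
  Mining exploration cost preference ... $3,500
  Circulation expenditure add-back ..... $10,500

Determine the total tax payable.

General income tax:
  $22,000 × 7% = $1,540
  $10,000 × 15% = $1,500
  $9,000 × 22% = $1,980
  $4,800 × 29% = $1,392
  → $6,412

Tentative minimum tax:
  Adjusted income: $45,800 + $3,500 + $10,500 = $59,800
  Less exemption $41,000 → base $18,800
  $18,800 × 13% = $2,444

$6,412 > $2,444, so the general income tax governs.

$6,412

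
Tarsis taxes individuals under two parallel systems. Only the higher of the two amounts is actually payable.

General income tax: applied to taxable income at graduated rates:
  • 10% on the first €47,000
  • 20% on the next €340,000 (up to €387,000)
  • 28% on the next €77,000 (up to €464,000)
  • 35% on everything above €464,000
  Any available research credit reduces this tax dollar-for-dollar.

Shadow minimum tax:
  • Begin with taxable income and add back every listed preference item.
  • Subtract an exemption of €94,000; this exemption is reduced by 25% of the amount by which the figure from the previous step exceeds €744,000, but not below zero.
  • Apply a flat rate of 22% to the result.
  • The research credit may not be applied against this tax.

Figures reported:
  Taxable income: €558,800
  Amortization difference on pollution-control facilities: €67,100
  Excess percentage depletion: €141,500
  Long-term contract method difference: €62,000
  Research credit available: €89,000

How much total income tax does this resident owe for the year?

Shadow minimum tax:
  Adjusted income: €558,800 + €67,100 + €141,500 + €62,000 = €829,400
  Exemption: €94,000 − 25% × (€829,400 − €744,000) = €94,000 − €21,350 = €72,650
  Base: €829,400 − €72,650 = €756,750
  €756,750 × 22% = €166,485

General income tax:
  €47,000 × 10% = €4,700
  €340,000 × 20% = €68,000
  €77,000 × 28% = €21,560
  €94,800 × 35% = €33,180
  → €127,440
  Less research credit €89,000 → €38,440

€166,485 > €38,440, so the shadow minimum tax is the binding amount.

€166,485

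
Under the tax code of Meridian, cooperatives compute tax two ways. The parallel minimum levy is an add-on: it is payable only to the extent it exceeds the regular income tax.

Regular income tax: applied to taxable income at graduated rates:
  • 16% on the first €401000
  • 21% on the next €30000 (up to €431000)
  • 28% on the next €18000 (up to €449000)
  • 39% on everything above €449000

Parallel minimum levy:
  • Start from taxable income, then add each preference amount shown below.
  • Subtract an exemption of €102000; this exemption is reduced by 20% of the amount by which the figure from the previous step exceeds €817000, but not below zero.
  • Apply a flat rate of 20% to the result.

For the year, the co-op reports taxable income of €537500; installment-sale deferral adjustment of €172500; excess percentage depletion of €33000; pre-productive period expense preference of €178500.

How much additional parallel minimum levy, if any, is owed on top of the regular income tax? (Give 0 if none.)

€58065

Parallel minimum levy:
  Adjusted income: €537500 + €172500 + €33000 + €178500 = €921500
  Exemption: €102000 − 20% × (€921500 − €817000) = €102000 − €20900 = €81100
  Base: €921500 − €81100 = €840400
  €840400 × 20% = €168080

Regular income tax:
  €401000 × 16% = €64160
  €30000 × 21% = €6300
  €18000 × 28% = €5040
  €88500 × 39% = €34515
  → €110015

Excess of parallel minimum levy over regular income tax: €168080 − €110015 = €58065.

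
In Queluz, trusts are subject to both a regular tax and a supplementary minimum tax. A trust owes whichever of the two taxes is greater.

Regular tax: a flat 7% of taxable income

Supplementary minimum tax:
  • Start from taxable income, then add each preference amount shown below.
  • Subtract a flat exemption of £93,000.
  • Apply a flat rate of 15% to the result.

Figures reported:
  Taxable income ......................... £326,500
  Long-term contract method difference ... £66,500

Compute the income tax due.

£45,000

Supplementary minimum tax:
  Adjusted income: £326,500 + £66,500 = £393,000
  Less exemption £93,000 → base £300,000
  £300,000 × 15% = £45,000

Regular tax:
  £326,500 × 7% = £22,855

£45,000 > £22,855, so the supplementary minimum tax is the binding amount.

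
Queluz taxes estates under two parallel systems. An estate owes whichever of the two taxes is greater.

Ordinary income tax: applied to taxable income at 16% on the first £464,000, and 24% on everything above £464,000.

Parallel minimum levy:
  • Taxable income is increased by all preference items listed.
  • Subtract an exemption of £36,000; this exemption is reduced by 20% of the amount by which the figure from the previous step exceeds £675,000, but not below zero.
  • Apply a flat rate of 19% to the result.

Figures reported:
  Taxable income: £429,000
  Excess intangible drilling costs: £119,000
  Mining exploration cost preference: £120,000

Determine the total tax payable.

Parallel minimum levy:
  Adjusted income: £429,000 + £119,000 + £120,000 = £668,000
  Exemption: £668,000 ≤ £675,000, so full £36,000 applies
  Base: £668,000 − £36,000 = £632,000
  £632,000 × 19% = £120,080

Ordinary income tax:
  £429,000 × 16% = £68,640

£120,080 > £68,640, so the parallel minimum levy is the binding amount.

£120,080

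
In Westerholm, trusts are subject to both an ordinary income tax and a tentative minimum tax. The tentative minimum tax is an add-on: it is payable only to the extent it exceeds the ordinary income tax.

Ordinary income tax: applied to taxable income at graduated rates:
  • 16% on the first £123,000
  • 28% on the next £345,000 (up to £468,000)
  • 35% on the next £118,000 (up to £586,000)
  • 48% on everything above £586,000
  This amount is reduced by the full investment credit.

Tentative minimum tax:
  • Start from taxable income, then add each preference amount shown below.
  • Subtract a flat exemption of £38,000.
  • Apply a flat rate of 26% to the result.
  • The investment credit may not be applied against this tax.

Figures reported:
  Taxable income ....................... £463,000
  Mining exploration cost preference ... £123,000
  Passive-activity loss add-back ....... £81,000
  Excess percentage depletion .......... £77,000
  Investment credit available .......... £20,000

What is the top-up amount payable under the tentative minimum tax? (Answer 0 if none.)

Ordinary income tax:
  £123,000 × 16% = £19,680
  £340,000 × 28% = £95,200
  → £114,880
  Less investment credit £20,000 → £94,880

Tentative minimum tax:
  Adjusted income: £463,000 + £123,000 + £81,000 + £77,000 = £744,000
  Less exemption £38,000 → base £706,000
  £706,000 × 26% = £183,560

Excess of tentative minimum tax over ordinary income tax: £183,560 − £94,880 = £88,680.

£88,680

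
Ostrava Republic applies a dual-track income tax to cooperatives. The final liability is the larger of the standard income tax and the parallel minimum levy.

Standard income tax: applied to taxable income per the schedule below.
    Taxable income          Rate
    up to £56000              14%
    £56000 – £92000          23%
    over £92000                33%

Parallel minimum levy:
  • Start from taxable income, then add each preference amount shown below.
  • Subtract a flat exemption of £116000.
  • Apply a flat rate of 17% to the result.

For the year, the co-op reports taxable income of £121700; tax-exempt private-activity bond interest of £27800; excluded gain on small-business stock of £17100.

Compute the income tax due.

Standard income tax:
  £56000 × 14% = £7840
  £36000 × 23% = £8280
  £29700 × 33% = £9801
  → £25921

Parallel minimum levy:
  Adjusted income: £121700 + £27800 + £17100 = £166600
  Less exemption £116000 → base £50600
  £50600 × 17% = £8602

£25921 > £8602, so the standard income tax governs.

£25921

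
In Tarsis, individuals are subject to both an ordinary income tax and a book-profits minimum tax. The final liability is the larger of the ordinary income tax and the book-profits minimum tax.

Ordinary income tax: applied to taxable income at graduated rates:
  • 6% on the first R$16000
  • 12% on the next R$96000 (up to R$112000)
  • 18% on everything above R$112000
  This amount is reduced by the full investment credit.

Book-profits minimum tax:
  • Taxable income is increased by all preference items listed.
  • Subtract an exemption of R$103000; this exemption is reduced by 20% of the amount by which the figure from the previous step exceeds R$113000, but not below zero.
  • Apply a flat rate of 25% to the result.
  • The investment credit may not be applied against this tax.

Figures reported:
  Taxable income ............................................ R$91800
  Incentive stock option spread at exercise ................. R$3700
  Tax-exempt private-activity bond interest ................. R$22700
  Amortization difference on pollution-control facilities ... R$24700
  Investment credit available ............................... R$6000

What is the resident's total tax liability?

R$11470

Book-profits minimum tax:
  Adjusted income: R$91800 + R$3700 + R$22700 + R$24700 = R$142900
  Exemption: R$103000 − 20% × (R$142900 − R$113000) = R$103000 − R$5980 = R$97020
  Base: R$142900 − R$97020 = R$45880
  R$45880 × 25% = R$11470

Ordinary income tax:
  R$16000 × 6% = R$960
  R$75800 × 12% = R$9096
  → R$10056
  Less investment credit R$6000 → R$4056

R$11470 > R$4056, so the book-profits minimum tax is the binding amount.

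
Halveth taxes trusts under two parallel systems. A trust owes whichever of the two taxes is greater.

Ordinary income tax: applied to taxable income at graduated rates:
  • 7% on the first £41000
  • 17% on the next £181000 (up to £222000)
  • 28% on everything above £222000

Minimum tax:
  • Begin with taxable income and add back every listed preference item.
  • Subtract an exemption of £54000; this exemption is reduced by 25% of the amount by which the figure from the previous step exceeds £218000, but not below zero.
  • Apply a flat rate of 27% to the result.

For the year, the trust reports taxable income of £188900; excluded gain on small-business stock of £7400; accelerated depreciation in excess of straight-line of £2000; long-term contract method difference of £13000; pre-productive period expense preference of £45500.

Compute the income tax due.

£57375

Ordinary income tax:
  £41000 × 7% = £2870
  £147900 × 17% = £25143
  → £28013

Minimum tax:
  Adjusted income: £188900 + £7400 + £2000 + £13000 + £45500 = £256800
  Exemption: £54000 − 25% × (£256800 − £218000) = £54000 − £9700 = £44300
  Base: £256800 − £44300 = £212500
  £212500 × 27% = £57375

£57375 > £28013, so the minimum tax is the binding amount.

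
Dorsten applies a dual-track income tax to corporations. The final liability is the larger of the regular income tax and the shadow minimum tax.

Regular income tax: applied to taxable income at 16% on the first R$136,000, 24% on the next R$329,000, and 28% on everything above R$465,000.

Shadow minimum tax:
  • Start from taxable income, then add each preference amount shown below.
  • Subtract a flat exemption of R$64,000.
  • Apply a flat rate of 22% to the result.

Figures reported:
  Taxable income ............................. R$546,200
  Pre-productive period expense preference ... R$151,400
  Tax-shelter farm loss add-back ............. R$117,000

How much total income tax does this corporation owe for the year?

R$165,132

Regular income tax:
  R$136,000 × 16% = R$21,760
  R$329,000 × 24% = R$78,960
  R$81,200 × 28% = R$22,736
  → R$123,456

Shadow minimum tax:
  Adjusted income: R$546,200 + R$151,400 + R$117,000 = R$814,600
  Less exemption R$64,000 → base R$750,600
  R$750,600 × 22% = R$165,132

R$165,132 > R$123,456, so the shadow minimum tax is the binding amount.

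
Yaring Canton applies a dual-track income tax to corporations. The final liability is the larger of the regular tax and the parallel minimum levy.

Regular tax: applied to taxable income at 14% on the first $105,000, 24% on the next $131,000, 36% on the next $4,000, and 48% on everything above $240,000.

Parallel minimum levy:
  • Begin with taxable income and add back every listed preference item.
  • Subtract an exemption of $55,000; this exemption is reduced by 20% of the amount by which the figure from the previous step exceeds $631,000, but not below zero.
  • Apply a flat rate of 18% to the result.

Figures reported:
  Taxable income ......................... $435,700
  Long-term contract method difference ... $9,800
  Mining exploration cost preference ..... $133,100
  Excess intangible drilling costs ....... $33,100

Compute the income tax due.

$141,516

Parallel minimum levy:
  Adjusted income: $435,700 + $9,800 + $133,100 + $33,100 = $611,700
  Exemption: $611,700 ≤ $631,000, so full $55,000 applies
  Base: $611,700 − $55,000 = $556,700
  $556,700 × 18% = $100,206

Regular tax:
  $105,000 × 14% = $14,700
  $131,000 × 24% = $31,440
  $4,000 × 36% = $1,440
  $195,700 × 48% = $93,936
  → $141,516

$141,516 > $100,206, so the regular tax governs.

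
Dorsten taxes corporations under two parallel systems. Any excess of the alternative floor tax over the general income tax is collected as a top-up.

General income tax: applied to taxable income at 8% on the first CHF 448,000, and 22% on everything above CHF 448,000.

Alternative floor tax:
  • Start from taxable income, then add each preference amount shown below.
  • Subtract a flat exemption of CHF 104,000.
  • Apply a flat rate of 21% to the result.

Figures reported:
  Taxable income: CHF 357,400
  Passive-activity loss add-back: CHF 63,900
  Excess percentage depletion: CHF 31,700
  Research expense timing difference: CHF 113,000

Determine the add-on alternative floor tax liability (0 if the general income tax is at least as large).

CHF 68,428

General income tax:
  CHF 357,400 × 8% = CHF 28,592

Alternative floor tax:
  Adjusted income: CHF 357,400 + CHF 63,900 + CHF 31,700 + CHF 113,000 = CHF 566,000
  Less exemption CHF 104,000 → base CHF 462,000
  CHF 462,000 × 21% = CHF 97,020

Excess of alternative floor tax over general income tax: CHF 97,020 − CHF 28,592 = CHF 68,428.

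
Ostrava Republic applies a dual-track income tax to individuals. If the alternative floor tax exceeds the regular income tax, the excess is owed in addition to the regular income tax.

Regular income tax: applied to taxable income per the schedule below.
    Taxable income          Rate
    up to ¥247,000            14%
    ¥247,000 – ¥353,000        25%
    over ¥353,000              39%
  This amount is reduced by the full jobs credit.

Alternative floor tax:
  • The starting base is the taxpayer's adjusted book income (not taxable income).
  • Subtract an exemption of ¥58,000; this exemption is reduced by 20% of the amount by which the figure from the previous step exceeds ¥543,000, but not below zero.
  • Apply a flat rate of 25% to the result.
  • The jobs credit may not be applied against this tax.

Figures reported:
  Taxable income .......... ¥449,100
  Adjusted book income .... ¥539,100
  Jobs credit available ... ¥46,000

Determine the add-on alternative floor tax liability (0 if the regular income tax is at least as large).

Alternative floor tax:
  Base (adjusted book income): ¥539,100
  Exemption: ¥539,100 ≤ ¥543,000, so full ¥58,000 applies
  Base: ¥539,100 − ¥58,000 = ¥481,100
  ¥481,100 × 25% = ¥120,275

Regular income tax:
  ¥247,000 × 14% = ¥34,580
  ¥106,000 × 25% = ¥26,500
  ¥96,100 × 39% = ¥37,479
  → ¥98,559
  Less jobs credit ¥46,000 → ¥52,559

Excess of alternative floor tax over regular income tax: ¥120,275 − ¥52,559 = ¥67,716.

¥67,716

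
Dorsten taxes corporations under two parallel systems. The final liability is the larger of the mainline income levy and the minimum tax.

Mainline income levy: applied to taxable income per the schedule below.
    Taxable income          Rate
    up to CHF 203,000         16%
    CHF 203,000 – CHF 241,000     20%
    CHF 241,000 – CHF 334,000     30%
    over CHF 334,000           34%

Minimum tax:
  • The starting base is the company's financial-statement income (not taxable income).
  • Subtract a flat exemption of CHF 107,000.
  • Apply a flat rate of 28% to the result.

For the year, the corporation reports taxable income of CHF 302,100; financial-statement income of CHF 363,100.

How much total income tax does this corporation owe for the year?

Mainline income levy:
  CHF 203,000 × 16% = CHF 32,480
  CHF 38,000 × 20% = CHF 7,600
  CHF 61,100 × 30% = CHF 18,330
  → CHF 58,410

Minimum tax:
  Base (financial-statement income): CHF 363,100
  Less exemption CHF 107,000 → base CHF 256,100
  CHF 256,100 × 28% = CHF 71,708

CHF 71,708 > CHF 58,410, so the minimum tax is the binding amount.

CHF 71,708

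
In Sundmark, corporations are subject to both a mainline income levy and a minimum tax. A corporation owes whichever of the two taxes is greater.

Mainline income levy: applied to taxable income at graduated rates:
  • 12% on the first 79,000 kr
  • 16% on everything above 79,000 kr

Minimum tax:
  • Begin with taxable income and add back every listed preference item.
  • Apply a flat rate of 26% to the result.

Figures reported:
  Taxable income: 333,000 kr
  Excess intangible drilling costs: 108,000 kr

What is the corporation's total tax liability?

Minimum tax:
  Adjusted income: 333,000 kr + 108,000 kr = 441,000 kr
  441,000 kr × 26% = 114,660 kr

Mainline income levy:
  79,000 kr × 12% = 9,480 kr
  254,000 kr × 16% = 40,640 kr
  → 50,120 kr

114,660 kr > 50,120 kr, so the minimum tax is the binding amount.

114,660 kr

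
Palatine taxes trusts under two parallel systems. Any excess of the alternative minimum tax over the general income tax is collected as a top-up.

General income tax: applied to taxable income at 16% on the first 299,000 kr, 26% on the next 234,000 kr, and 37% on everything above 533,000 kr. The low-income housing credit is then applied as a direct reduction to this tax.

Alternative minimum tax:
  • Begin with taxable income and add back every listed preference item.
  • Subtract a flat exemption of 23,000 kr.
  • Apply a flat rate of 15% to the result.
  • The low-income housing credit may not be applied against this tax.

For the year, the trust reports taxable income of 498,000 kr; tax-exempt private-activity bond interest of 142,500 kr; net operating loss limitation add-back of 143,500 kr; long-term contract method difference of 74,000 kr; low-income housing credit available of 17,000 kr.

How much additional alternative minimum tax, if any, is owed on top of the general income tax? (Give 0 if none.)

Alternative minimum tax:
  Adjusted income: 498,000 kr + 142,500 kr + 143,500 kr + 74,000 kr = 858,000 kr
  Less exemption 23,000 kr → base 835,000 kr
  835,000 kr × 15% = 125,250 kr

General income tax:
  299,000 kr × 16% = 47,840 kr
  199,000 kr × 26% = 51,740 kr
  → 99,580 kr
  Less low-income housing credit 17,000 kr → 82,580 kr

Excess of alternative minimum tax over general income tax: 125,250 kr − 82,580 kr = 42,670 kr.

42,670 kr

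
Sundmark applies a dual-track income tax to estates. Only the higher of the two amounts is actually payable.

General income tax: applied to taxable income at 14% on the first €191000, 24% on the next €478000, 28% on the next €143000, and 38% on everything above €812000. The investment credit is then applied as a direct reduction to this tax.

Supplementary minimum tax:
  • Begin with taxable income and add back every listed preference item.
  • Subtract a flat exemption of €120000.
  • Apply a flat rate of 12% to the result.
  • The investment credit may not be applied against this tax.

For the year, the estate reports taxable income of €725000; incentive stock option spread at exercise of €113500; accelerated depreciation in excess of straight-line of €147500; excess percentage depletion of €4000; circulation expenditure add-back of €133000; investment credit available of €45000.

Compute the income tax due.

€120360

Supplementary minimum tax:
  Adjusted income: €725000 + €113500 + €147500 + €4000 + €133000 = €1123000
  Less exemption €120000 → base €1003000
  €1003000 × 12% = €120360

General income tax:
  €191000 × 14% = €26740
  €478000 × 24% = €114720
  €56000 × 28% = €15680
  → €157140
  Less investment credit €45000 → €112140

€120360 > €112140, so the supplementary minimum tax is the binding amount.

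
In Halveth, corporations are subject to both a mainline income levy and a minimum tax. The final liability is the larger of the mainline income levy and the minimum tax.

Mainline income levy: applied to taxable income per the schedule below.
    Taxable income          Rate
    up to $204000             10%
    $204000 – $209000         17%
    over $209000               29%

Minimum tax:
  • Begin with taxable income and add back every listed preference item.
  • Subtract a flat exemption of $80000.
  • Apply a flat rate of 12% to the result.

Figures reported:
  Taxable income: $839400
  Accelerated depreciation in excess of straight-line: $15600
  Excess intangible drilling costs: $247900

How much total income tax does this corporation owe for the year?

Mainline income levy:
  $204000 × 10% = $20400
  $5000 × 17% = $850
  $630400 × 29% = $182816
  → $204066

Minimum tax:
  Adjusted income: $839400 + $15600 + $247900 = $1102900
  Less exemption $80000 → base $1022900
  $1022900 × 12% = $122748

$204066 > $122748, so the mainline income levy governs.

$204066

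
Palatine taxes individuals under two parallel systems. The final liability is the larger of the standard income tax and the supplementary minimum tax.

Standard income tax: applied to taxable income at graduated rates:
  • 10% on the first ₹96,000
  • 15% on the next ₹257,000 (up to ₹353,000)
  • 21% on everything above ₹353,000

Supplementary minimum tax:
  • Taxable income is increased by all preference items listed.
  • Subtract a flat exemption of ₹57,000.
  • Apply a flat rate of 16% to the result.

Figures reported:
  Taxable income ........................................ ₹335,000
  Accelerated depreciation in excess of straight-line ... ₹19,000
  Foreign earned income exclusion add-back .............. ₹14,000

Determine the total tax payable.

Standard income tax:
  ₹96,000 × 10% = ₹9,600
  ₹239,000 × 15% = ₹35,850
  → ₹45,450

Supplementary minimum tax:
  Adjusted income: ₹335,000 + ₹19,000 + ₹14,000 = ₹368,000
  Less exemption ₹57,000 → base ₹311,000
  ₹311,000 × 16% = ₹49,760

₹49,760 > ₹45,450, so the supplementary minimum tax is the binding amount.

₹49,760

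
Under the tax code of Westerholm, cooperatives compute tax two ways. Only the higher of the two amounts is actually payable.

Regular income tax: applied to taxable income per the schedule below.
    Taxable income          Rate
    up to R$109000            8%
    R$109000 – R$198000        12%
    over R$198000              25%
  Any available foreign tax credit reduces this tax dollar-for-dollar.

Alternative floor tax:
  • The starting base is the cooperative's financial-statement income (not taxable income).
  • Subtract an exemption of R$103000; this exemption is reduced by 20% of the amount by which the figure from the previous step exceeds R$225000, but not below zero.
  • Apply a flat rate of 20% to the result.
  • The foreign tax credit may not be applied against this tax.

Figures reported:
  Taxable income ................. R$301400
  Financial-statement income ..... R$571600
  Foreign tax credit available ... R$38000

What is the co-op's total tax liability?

Regular income tax:
  R$109000 × 8% = R$8720
  R$89000 × 12% = R$10680
  R$103400 × 25% = R$25850
  → R$45250
  Less foreign tax credit R$38000 → R$7250

Alternative floor tax:
  Base (financial-statement income): R$571600
  Exemption: R$103000 − 20% × (R$571600 − R$225000) = R$103000 − R$69320 = R$33680
  Base: R$571600 − R$33680 = R$537920
  R$537920 × 20% = R$107584

R$107584 > R$7250, so the alternative floor tax is the binding amount.

R$107584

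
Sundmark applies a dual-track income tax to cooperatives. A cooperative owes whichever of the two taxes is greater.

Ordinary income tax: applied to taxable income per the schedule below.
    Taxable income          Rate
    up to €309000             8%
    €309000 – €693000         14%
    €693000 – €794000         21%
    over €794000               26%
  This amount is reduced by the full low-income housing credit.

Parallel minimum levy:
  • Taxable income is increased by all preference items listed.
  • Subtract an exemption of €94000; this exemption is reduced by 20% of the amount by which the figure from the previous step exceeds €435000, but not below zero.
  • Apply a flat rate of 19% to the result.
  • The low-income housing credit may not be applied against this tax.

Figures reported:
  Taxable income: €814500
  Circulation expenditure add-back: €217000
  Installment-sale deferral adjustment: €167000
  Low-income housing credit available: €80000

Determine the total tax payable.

€227715

Ordinary income tax:
  €309000 × 8% = €24720
  €384000 × 14% = €53760
  €101000 × 21% = €21210
  €20500 × 26% = €5330
  → €105020
  Less low-income housing credit €80000 → €25020

Parallel minimum levy:
  Adjusted income: €814500 + €217000 + €167000 = €1198500
  Exemption: 20% × (€1198500 − €435000) = €152700 ≥ €94000, so the exemption is fully phased out
  Base: €1198500 − €0 = €1198500
  €1198500 × 19% = €227715

€227715 > €25020, so the parallel minimum levy is the binding amount.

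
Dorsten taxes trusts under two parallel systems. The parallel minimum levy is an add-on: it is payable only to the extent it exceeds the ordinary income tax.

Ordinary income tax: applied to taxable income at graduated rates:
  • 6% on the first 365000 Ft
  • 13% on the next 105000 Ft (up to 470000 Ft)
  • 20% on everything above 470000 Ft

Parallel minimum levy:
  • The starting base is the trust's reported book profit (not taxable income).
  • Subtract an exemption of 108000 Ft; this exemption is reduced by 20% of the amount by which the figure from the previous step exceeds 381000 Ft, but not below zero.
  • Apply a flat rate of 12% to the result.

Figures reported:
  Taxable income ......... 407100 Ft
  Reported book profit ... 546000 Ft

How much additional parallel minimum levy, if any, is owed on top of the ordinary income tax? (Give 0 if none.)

Parallel minimum levy:
  Base (reported book profit): 546000 Ft
  Exemption: 108000 Ft − 20% × (546000 Ft − 381000 Ft) = 108000 Ft − 33000 Ft = 75000 Ft
  Base: 546000 Ft − 75000 Ft = 471000 Ft
  471000 Ft × 12% = 56520 Ft

Ordinary income tax:
  365000 Ft × 6% = 21900 Ft
  42100 Ft × 13% = 5473 Ft
  → 27373 Ft

Excess of parallel minimum levy over ordinary income tax: 56520 Ft − 27373 Ft = 29147 Ft.

29147 Ft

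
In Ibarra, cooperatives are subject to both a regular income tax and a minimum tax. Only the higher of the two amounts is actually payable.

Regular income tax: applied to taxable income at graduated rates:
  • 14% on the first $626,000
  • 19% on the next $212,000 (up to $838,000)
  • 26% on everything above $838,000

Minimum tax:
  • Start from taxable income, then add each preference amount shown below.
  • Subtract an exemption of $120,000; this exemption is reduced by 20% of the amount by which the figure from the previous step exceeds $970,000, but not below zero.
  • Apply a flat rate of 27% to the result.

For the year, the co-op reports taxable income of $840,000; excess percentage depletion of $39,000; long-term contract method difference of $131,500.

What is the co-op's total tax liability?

$242,622

Regular income tax:
  $626,000 × 14% = $87,640
  $212,000 × 19% = $40,280
  $2,000 × 26% = $520
  → $128,440

Minimum tax:
  Adjusted income: $840,000 + $39,000 + $131,500 = $1,010,500
  Exemption: $120,000 − 20% × ($1,010,500 − $970,000) = $120,000 − $8,100 = $111,900
  Base: $1,010,500 − $111,900 = $898,600
  $898,600 × 27% = $242,622

$242,622 > $128,440, so the minimum tax is the binding amount.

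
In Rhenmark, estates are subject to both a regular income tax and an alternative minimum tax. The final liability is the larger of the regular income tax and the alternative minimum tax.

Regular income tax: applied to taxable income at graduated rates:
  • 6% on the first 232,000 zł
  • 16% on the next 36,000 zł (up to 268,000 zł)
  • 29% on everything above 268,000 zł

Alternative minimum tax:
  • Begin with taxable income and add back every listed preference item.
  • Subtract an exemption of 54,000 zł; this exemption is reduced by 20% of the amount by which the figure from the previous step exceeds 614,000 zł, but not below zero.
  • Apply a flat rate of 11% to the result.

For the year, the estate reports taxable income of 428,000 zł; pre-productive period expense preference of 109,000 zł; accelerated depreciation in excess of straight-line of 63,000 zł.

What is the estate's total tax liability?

66,080 zł

Alternative minimum tax:
  Adjusted income: 428,000 zł + 109,000 zł + 63,000 zł = 600,000 zł
  Exemption: 600,000 zł ≤ 614,000 zł, so full 54,000 zł applies
  Base: 600,000 zł − 54,000 zł = 546,000 zł
  546,000 zł × 11% = 60,060 zł

Regular income tax:
  232,000 zł × 6% = 13,920 zł
  36,000 zł × 16% = 5,760 zł
  160,000 zł × 29% = 46,400 zł
  → 66,080 zł

66,080 zł > 60,060 zł, so the regular income tax governs.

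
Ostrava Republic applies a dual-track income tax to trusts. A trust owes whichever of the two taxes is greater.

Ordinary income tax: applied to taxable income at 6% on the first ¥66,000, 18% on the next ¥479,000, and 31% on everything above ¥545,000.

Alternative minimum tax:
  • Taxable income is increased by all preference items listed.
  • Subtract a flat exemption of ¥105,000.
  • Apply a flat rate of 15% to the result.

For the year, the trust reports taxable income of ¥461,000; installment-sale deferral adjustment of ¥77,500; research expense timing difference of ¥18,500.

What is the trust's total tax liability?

¥75,060

Ordinary income tax:
  ¥66,000 × 6% = ¥3,960
  ¥395,000 × 18% = ¥71,100
  → ¥75,060

Alternative minimum tax:
  Adjusted income: ¥461,000 + ¥77,500 + ¥18,500 = ¥557,000
  Less exemption ¥105,000 → base ¥452,000
  ¥452,000 × 15% = ¥67,800

¥75,060 > ¥67,800, so the ordinary income tax governs.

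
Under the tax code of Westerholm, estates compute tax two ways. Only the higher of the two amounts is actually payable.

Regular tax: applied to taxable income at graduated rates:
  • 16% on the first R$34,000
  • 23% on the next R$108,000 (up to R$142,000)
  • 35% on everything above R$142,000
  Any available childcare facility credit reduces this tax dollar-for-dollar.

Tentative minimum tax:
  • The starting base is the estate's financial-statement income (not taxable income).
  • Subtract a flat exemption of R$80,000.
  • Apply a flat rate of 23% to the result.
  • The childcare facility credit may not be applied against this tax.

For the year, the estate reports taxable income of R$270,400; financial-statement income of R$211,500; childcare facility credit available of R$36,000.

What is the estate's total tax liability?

Regular tax:
  R$34,000 × 16% = R$5,440
  R$108,000 × 23% = R$24,840
  R$128,400 × 35% = R$44,940
  → R$75,220
  Less childcare facility credit R$36,000 → R$39,220

Tentative minimum tax:
  Base (financial-statement income): R$211,500
  Less exemption R$80,000 → base R$131,500
  R$131,500 × 23% = R$30,245

R$39,220 > R$30,245, so the regular tax governs.

R$39,220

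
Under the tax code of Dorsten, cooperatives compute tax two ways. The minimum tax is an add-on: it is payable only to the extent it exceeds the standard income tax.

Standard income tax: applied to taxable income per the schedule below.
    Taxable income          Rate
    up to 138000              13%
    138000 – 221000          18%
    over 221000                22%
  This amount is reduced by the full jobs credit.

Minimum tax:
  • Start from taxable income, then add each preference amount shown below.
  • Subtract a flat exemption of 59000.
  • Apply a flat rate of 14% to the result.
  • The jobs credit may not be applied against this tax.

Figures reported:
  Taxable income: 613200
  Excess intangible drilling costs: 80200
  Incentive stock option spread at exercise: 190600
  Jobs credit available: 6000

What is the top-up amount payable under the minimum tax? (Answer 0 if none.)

Standard income tax:
  138000 × 13% = 17940
  83000 × 18% = 14940
  392200 × 22% = 86284
  → 119164
  Less jobs credit 6000 → 113164

Minimum tax:
  Adjusted income: 613200 + 80200 + 190600 = 884000
  Less exemption 59000 → base 825000
  825000 × 14% = 115500

Excess of minimum tax over standard income tax: 115500 − 113164 = 2336.

2336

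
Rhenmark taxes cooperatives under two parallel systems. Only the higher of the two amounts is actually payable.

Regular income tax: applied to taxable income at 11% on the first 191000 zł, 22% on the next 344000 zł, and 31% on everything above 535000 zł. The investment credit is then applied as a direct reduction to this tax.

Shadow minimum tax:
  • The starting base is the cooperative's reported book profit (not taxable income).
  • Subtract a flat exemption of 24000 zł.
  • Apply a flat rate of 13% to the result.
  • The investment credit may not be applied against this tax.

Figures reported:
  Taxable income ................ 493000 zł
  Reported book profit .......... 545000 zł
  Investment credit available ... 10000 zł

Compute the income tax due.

77450 zł

Regular income tax:
  191000 zł × 11% = 21010 zł
  302000 zł × 22% = 66440 zł
  → 87450 zł
  Less investment credit 10000 zł → 77450 zł

Shadow minimum tax:
  Base (reported book profit): 545000 zł
  Less exemption 24000 zł → base 521000 zł
  521000 zł × 13% = 67730 zł

77450 zł > 67730 zł, so the regular income tax governs.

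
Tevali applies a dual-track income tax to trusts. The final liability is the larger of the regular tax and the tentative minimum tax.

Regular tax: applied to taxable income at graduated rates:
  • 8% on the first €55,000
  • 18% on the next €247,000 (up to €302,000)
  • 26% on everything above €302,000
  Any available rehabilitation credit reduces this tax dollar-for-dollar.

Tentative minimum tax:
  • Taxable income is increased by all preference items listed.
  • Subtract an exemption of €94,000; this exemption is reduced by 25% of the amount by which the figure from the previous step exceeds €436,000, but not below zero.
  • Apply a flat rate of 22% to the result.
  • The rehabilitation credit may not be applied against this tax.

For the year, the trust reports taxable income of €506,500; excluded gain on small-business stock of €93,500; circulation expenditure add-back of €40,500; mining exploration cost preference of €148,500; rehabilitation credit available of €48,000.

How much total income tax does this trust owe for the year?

€172,315

Tentative minimum tax:
  Adjusted income: €506,500 + €93,500 + €40,500 + €148,500 = €789,000
  Exemption: €94,000 − 25% × (€789,000 − €436,000) = €94,000 − €88,250 = €5,750
  Base: €789,000 − €5,750 = €783,250
  €783,250 × 22% = €172,315

Regular tax:
  €55,000 × 8% = €4,400
  €247,000 × 18% = €44,460
  €204,500 × 26% = €53,170
  → €102,030
  Less rehabilitation credit €48,000 → €54,030

€172,315 > €54,030, so the tentative minimum tax is the binding amount.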